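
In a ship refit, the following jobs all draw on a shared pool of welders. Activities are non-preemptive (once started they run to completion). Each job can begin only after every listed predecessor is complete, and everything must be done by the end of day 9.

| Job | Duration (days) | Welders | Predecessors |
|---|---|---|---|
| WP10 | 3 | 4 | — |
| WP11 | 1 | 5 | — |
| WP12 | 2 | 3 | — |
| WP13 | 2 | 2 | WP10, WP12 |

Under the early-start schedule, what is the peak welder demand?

Early-start schedule: WP10@1, WP11@1, WP12@1, WP13@4.
Load per day: day 1: 12, day 2: 7, day 3: 4, day 4: 2, day 5: 2, day 6: 0, day 7: 0, day 8: 0, day 9: 0.
Peak is 12.

12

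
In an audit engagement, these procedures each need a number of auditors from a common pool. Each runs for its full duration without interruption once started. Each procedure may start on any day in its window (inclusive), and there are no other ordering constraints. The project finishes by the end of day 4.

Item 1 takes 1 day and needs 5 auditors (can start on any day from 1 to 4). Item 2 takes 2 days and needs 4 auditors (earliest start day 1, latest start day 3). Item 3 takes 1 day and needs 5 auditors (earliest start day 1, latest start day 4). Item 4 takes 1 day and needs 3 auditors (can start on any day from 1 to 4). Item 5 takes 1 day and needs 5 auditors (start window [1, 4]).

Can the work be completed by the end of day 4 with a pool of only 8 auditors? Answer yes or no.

no

The minimum achievable peak is 9; 8 < 9, so no feasible schedule stays within the cap.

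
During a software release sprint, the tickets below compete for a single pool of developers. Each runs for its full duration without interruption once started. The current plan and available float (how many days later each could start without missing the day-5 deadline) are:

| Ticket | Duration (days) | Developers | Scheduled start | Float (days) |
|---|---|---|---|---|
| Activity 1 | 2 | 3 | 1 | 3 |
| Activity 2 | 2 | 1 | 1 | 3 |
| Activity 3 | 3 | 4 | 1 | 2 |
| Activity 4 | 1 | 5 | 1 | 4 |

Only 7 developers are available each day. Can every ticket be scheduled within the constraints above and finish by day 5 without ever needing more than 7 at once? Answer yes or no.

Schedule Activity 1@1, Activity 2@3, Activity 3@1, Activity 4@4: d1:7  d2:7  d3:5  d4:6  d5:0 — peak 7 ≤ 7.

yes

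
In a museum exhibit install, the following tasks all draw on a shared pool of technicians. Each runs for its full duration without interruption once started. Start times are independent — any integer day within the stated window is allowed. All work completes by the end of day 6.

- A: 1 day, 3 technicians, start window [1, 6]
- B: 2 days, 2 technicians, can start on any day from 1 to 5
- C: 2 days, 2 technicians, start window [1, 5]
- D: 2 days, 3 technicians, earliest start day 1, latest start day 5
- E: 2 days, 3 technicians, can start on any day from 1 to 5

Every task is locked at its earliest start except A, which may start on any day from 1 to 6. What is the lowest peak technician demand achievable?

A@1: d1:13  d2:10  d3:0  d4:0  d5:0  d6:0 → peak 13
A@2: d1:10  d2:13  d3:0  d4:0  d5:0  d6:0 → peak 13
A@3: d1:10  d2:10  d3:3  d4:0  d5:0  d6:0 → peak 10
A@4: d1:10  d2:10  d3:0  d4:3  d5:0  d6:0 → peak 10
A@5: d1:10  d2:10  d3:0  d4:0  d5:3  d6:0 → peak 10
A@6: d1:10  d2:10  d3:0  d4:0  d5:0  d6:3 → peak 10
Best is A@3, peak 10.

10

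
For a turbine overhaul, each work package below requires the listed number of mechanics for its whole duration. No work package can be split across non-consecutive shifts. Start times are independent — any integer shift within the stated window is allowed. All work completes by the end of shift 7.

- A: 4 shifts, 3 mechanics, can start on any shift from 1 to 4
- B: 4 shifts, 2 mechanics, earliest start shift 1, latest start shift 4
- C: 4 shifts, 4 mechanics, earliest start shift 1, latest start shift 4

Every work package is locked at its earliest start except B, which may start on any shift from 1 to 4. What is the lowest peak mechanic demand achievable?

B@1: s1:9  s2:9  s3:9  s4:9  s5:0  s6:0  s7:0 → peak 9
B@2: s1:7  s2:9  s3:9  s4:9  s5:2  s6:0  s7:0 → peak 9
B@3: s1:7  s2:7  s3:9  s4:9  s5:2  s6:2  s7:0 → peak 9
B@4: s1:7  s2:7  s3:7  s4:9  s5:2  s6:2  s7:2 → peak 9
Best is B@1, peak 9.

9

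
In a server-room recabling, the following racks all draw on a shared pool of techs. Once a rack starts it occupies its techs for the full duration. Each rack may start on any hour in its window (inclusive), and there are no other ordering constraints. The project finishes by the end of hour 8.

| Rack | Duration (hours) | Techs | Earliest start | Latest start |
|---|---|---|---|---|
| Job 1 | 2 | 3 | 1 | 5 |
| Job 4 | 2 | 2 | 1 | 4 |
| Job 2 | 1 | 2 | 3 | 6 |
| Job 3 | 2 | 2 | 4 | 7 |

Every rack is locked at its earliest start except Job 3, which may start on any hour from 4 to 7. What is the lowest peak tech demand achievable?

5

Job 3@4: h1:5  h2:5  h3:2  h4:2  h5:2  h6:0  h7:0  h8:0 → peak 5
Job 3@5: h1:5  h2:5  h3:2  h4:0  h5:2  h6:2  h7:0  h8:0 → peak 5
Job 3@6: h1:5  h2:5  h3:2  h4:0  h5:0  h6:2  h7:2  h8:0 → peak 5
Job 3@7: h1:5  h2:5  h3:2  h4:0  h5:0  h6:0  h7:2  h8:2 → peak 5
Best is Job 3@4, peak 5.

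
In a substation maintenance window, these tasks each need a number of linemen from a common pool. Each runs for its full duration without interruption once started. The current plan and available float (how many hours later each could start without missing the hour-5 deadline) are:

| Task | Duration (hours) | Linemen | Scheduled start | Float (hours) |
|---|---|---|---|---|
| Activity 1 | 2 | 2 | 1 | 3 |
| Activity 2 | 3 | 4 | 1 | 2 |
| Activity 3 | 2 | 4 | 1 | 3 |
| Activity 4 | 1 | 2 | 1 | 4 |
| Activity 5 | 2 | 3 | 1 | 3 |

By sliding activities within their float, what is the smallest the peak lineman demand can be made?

Early-start (Activity 1@1, Activity 2@1, Activity 3@1, Activity 4@1, Activity 5@1) gives peak 15: h1:15  h2:13  h3:4  h4:0  h5:0.
Shift Activity 3→4, Activity 4→3, Activity 5→4.
Schedule Activity 1@1, Activity 2@1, Activity 3@4, Activity 4@3, Activity 5@4: h1:6  h2:6  h3:6  h4:7  h5:7 — peak 7.
Total lineman-hours = 32 over 5 hours ⇒ peak ≥ ⌈32/5⌉ = 7, so 7 is optimal.

7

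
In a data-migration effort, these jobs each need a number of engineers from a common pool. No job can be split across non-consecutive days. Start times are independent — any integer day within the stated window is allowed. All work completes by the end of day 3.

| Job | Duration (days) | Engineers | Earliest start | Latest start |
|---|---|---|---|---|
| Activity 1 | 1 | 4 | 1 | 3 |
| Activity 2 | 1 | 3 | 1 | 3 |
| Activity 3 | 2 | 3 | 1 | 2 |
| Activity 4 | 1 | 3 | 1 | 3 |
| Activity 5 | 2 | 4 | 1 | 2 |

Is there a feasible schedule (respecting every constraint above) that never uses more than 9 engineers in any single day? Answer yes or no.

Schedule Activity 1@1, Activity 2@3, Activity 3@2, Activity 4@3, Activity 5@1: d1:8  d2:7  d3:9 — peak 9 ≤ 9.

yes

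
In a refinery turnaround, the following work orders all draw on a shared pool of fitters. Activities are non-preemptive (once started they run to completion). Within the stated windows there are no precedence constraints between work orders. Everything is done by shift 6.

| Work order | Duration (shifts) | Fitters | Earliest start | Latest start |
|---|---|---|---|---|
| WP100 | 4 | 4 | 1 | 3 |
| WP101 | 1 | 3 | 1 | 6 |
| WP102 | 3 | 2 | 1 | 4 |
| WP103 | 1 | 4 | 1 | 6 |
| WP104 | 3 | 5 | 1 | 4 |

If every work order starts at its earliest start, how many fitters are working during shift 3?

11

At early start, shift 3 has: WP100, WP102, WP104.
Demand: 4 + 2 + 5 = 11.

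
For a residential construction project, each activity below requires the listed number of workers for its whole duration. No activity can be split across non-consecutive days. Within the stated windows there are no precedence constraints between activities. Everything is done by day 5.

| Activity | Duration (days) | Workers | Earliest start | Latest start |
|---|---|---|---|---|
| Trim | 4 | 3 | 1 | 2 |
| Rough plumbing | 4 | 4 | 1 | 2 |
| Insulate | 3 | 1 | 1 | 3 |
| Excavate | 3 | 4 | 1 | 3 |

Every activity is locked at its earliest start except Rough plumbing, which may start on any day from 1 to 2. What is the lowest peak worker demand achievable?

12

Rough plumbing@1: d1:12  d2:12  d3:12  d4:7  d5:0 → peak 12
Rough plumbing@2: d1:8  d2:12  d3:12  d4:7  d5:4 → peak 12
Best is Rough plumbing@1, peak 12.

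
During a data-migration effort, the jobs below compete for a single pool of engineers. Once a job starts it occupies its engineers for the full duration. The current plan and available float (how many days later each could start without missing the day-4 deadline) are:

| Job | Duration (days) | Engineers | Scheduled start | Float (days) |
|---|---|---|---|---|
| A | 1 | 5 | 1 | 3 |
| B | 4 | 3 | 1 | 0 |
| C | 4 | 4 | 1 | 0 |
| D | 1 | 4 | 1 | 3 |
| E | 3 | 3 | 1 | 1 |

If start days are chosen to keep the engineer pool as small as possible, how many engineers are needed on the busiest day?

Early-start (A@1, B@1, C@1, D@1, E@1) gives peak 19: d1:19  d2:10  d3:10  d4:7.
Shift D→2, E→2.
Schedule A@1, B@1, C@1, D@2, E@2: d1:12  d2:14  d3:10  d4:10 — peak 14.

14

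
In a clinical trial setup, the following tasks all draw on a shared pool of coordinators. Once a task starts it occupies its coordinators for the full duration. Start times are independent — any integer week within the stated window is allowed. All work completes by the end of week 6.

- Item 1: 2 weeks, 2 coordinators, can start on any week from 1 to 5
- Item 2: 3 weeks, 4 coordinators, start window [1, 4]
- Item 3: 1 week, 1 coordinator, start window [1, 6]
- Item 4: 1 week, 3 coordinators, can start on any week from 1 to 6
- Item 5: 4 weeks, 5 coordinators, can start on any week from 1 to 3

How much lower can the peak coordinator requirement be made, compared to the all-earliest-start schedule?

Early-start peak: w1:15  w2:11  w3:9  w4:5  w5:0  w6:0 ⇒ 15.
Leveled (Item 1@1, Item 2@1, Item 3@1, Item 4@2, Item 5@3): w1:7  w2:9  w3:9  w4:5  w5:5  w6:5 ⇒ 9.
Reduction 15 − 9 = 6.

6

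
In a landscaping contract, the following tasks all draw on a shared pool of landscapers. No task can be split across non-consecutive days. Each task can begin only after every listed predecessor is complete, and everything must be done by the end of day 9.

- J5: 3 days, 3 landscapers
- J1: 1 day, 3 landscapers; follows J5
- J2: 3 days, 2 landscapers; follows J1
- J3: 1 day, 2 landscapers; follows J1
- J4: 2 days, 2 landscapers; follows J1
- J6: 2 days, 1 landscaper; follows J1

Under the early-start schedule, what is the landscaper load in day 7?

At early start, day 7 has: J2.
Demand: 2 = 2.

2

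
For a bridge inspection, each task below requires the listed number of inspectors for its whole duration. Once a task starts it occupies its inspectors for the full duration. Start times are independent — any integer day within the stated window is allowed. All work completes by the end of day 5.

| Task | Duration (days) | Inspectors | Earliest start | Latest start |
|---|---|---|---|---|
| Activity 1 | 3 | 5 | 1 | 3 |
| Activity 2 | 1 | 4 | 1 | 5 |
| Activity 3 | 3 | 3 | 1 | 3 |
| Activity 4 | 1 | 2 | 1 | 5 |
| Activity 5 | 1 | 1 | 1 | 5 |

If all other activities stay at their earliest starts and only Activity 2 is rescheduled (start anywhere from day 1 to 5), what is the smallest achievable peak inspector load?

Activity 2@1: d1:15  d2:8  d3:8  d4:0  d5:0 → peak 15
Activity 2@2: d1:11  d2:12  d3:8  d4:0  d5:0 → peak 12
Activity 2@3: d1:11  d2:8  d3:12  d4:0  d5:0 → peak 12
Activity 2@4: d1:11  d2:8  d3:8  d4:4  d5:0 → peak 11
Activity 2@5: d1:11  d2:8  d3:8  d4:0  d5:4 → peak 11
Best is Activity 2@4, peak 11.

11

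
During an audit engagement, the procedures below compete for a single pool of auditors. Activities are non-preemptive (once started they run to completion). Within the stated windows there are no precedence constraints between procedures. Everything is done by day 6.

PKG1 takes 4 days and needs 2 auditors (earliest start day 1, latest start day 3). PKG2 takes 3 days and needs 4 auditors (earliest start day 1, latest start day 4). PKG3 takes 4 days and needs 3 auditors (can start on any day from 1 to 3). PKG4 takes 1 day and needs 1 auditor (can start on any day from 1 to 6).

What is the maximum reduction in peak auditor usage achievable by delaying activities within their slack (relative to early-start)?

Early-start peak: d1:10  d2:9  d3:9  d4:5  d5:0  d6:0 ⇒ 10.
Leveled (PKG1@1, PKG2@1, PKG3@1, PKG4@4): d1:9  d2:9  d3:9  d4:6  d5:0  d6:0 ⇒ 9.
Reduction 10 − 9 = 1.

1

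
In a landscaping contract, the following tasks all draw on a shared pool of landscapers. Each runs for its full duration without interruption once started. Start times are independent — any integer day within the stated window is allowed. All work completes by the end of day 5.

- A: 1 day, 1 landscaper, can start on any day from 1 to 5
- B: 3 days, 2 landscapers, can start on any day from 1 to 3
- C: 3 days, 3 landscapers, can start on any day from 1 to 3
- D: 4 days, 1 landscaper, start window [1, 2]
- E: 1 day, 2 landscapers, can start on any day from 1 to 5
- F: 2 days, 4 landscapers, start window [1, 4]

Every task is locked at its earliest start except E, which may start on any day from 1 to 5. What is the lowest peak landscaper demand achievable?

E@1: d1:13  d2:10  d3:6  d4:1  d5:0 → peak 13
E@2: d1:11  d2:12  d3:6  d4:1  d5:0 → peak 12
E@3: d1:11  d2:10  d3:8  d4:1  d5:0 → peak 11
E@4: d1:11  d2:10  d3:6  d4:3  d5:0 → peak 11
E@5: d1:11  d2:10  d3:6  d4:1  d5:2 → peak 11
Best is E@3, peak 11.

11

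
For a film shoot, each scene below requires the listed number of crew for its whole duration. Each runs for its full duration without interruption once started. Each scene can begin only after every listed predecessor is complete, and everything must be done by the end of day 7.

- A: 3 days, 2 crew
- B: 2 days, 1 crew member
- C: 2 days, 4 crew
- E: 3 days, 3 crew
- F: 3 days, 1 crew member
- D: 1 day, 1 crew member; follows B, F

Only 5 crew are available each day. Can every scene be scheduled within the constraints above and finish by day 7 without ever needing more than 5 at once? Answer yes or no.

Schedule A@1, B@1, C@6, E@3, F@4, D@7: d1:3  d2:3  d3:5  d4:4  d5:4  d6:5  d7:5 — peak 5 ≤ 5.

yes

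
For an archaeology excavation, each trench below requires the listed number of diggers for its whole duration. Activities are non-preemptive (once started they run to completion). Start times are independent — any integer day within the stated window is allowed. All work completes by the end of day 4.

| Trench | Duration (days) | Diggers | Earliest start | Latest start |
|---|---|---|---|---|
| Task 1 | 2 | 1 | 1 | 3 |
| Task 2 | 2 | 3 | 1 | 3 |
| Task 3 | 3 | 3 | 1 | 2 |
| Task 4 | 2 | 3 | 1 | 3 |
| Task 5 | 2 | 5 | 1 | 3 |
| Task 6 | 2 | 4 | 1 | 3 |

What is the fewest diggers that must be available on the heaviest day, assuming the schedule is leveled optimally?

11

Early-start (Task 1@1, Task 2@1, Task 3@1, Task 4@1, Task 5@1, Task 6@1) gives peak 19: d1:19  d2:19  d3:3  d4:0.
Shift Task 4→3, Task 5→3.
Schedule Task 1@1, Task 2@1, Task 3@1, Task 4@3, Task 5@3, Task 6@1: d1:11  d2:11  d3:11  d4:8 — peak 11.
Total digger-days = 41 over 4 days ⇒ peak ≥ ⌈41/4⌉ = 11, so 11 is optimal.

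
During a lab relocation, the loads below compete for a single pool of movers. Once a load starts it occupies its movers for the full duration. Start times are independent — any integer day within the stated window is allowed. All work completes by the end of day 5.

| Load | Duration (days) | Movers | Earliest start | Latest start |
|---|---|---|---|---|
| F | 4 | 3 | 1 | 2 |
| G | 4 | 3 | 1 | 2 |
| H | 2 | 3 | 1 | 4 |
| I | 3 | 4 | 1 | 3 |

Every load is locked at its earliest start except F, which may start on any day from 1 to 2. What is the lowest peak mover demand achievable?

13

F@1: d1:13  d2:13  d3:10  d4:6  d5:0 → peak 13
F@2: d1:10  d2:13  d3:10  d4:6  d5:3 → peak 13
Best is F@1, peak 13.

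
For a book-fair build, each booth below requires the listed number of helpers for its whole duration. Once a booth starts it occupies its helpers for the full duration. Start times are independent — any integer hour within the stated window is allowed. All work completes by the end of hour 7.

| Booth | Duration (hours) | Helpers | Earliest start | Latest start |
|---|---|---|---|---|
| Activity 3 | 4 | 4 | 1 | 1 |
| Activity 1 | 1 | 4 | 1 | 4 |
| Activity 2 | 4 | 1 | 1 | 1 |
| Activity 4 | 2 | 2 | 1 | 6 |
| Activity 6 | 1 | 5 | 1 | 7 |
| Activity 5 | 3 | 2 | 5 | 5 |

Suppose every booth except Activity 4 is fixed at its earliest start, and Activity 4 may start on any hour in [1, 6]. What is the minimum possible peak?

Activity 4@1: h1:16  h2:7  h3:5  h4:5  h5:2  h6:2  h7:2 → peak 16
Activity 4@2: h1:14  h2:7  h3:7  h4:5  h5:2  h6:2  h7:2 → peak 14
Activity 4@3: h1:14  h2:5  h3:7  h4:7  h5:2  h6:2  h7:2 → peak 14
Activity 4@4: h1:14  h2:5  h3:5  h4:7  h5:4  h6:2  h7:2 → peak 14
Activity 4@5: h1:14  h2:5  h3:5  h4:5  h5:4  h6:4  h7:2 → peak 14
Activity 4@6: h1:14  h2:5  h3:5  h4:5  h5:2  h6:4  h7:4 → peak 14
Best is Activity 4@2, peak 14.

14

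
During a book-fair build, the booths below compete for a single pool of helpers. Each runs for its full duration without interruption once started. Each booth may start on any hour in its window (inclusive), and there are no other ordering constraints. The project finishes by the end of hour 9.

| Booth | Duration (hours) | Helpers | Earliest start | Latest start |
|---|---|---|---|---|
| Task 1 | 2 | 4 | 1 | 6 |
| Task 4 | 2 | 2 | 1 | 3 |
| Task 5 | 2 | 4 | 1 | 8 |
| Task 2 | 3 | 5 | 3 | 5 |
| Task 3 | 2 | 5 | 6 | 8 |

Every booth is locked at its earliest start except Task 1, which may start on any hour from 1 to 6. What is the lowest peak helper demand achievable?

9

Task 1@1: h1:10  h2:10  h3:5  h4:5  h5:5  h6:5  h7:5  h8:0  h9:0 → peak 10
Task 1@2: h1:6  h2:10  h3:9  h4:5  h5:5  h6:5  h7:5  h8:0  h9:0 → peak 10
Task 1@3: h1:6  h2:6  h3:9  h4:9  h5:5  h6:5  h7:5  h8:0  h9:0 → peak 9
Task 1@4: h1:6  h2:6  h3:5  h4:9  h5:9  h6:5  h7:5  h8:0  h9:0 → peak 9
Task 1@5: h1:6  h2:6  h3:5  h4:5  h5:9  h6:9  h7:5  h8:0  h9:0 → peak 9
Task 1@6: h1:6  h2:6  h3:5  h4:5  h5:5  h6:9  h7:9  h8:0  h9:0 → peak 9
Best is Task 1@3, peak 9.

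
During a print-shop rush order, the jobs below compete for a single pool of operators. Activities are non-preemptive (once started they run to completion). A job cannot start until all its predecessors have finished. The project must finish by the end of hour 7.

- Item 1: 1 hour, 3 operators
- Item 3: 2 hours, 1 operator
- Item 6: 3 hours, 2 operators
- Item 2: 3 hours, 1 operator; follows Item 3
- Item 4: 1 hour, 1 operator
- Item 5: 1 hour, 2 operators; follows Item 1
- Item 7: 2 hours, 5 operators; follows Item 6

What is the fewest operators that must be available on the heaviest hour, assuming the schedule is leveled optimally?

5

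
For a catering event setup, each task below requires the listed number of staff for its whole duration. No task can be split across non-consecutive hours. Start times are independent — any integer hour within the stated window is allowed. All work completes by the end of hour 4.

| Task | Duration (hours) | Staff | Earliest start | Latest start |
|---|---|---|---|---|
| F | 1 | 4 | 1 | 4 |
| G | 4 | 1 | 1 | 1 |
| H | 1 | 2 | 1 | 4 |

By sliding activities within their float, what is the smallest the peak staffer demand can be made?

5

Early-start (F@1, G@1, H@1) gives peak 7: h1:7  h2:1  h3:1  h4:1.
Shift H→2.
Schedule F@1, G@1, H@2: h1:5  h2:3  h3:1  h4:1 — peak 5.
No arrangement of the 16 feasible schedules does better.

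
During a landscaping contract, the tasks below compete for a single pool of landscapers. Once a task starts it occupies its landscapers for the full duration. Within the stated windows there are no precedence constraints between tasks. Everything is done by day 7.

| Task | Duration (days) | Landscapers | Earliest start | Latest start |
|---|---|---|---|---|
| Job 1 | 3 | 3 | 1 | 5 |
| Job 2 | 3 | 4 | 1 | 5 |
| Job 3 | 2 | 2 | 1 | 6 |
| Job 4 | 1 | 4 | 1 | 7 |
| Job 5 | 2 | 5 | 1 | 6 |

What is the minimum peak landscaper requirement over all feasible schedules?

Early-start (Job 1@1, Job 2@1, Job 3@1, Job 4@1, Job 5@1) gives peak 18: d1:18  d2:14  d3:7  d4:0  d5:0  d6:0  d7:0.
Shift Job 3→4, Job 4→4, Job 5→5.
Schedule Job 1@1, Job 2@1, Job 3@4, Job 4@4, Job 5@5: d1:7  d2:7  d3:7  d4:6  d5:7  d6:5  d7:0 — peak 7.

7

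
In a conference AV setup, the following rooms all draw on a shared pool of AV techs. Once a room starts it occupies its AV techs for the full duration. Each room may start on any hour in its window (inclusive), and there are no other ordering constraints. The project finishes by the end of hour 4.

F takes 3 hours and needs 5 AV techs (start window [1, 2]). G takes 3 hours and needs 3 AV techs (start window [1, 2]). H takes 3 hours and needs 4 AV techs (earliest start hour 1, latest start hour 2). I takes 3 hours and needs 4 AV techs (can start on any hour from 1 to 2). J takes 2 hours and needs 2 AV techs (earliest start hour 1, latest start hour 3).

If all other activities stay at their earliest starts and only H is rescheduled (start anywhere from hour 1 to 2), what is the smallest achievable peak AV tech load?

18

H@1: h1:18  h2:18  h3:16  h4:0 → peak 18
H@2: h1:14  h2:18  h3:16  h4:4 → peak 18
Best is H@1, peak 18.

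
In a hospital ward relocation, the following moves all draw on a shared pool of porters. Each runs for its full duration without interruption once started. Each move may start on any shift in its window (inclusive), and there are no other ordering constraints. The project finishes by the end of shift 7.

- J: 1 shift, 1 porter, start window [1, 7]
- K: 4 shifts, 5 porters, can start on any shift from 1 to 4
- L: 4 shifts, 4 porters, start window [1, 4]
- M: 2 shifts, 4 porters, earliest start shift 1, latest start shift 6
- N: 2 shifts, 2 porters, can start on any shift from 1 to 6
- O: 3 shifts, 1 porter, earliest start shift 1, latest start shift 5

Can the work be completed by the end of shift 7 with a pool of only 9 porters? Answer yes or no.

yes

Schedule J@1, K@1, L@2, M@5, N@6, O@5: s1:6  s2:9  s3:9  s4:9  s5:9  s6:7  s7:3 — peak 9 ≤ 9.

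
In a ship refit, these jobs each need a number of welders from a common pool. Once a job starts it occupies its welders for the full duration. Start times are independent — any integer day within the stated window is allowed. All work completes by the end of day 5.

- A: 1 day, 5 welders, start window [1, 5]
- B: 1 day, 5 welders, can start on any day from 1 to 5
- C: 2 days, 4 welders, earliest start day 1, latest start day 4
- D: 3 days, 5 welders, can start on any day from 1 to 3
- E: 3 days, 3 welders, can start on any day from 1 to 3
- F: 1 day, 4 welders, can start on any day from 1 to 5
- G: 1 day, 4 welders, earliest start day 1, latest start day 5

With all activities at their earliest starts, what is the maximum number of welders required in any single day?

30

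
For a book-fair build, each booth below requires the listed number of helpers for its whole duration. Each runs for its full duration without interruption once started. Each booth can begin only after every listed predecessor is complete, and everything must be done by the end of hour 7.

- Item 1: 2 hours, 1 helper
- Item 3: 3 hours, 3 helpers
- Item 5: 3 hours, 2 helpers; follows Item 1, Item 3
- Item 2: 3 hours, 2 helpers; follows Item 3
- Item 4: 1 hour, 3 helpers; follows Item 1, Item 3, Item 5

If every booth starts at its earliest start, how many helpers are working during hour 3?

At early start, hour 3 has: Item 3.
Demand: 3 = 3.

3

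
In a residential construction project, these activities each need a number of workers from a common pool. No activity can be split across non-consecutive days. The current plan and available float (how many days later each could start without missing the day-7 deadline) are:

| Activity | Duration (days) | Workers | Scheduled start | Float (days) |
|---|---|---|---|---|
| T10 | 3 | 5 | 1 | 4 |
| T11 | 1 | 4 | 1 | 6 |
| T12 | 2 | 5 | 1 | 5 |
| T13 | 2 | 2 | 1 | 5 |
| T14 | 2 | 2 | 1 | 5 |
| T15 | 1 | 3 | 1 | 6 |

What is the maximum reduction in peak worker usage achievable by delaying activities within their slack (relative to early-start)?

Early-start peak: d1:21  d2:14  d3:5  d4:0  d5:0  d6:0  d7:0 ⇒ 21.
Leveled (T10@1, T11@4, T12@5, T13@1, T14@3, T15@7): d1:7  d2:7  d3:7  d4:6  d5:5  d6:5  d7:3 ⇒ 7.
Reduction 21 − 7 = 14.

14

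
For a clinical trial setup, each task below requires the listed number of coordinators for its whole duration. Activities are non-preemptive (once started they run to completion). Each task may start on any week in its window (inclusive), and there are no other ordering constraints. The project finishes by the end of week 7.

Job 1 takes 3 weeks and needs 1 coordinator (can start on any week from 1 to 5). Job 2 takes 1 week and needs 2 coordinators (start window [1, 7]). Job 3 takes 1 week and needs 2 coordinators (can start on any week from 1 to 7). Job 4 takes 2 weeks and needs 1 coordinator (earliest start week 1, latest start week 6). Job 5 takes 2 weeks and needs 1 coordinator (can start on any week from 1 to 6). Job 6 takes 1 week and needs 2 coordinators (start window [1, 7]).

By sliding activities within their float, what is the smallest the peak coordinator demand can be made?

Early-start (Job 1@1, Job 2@1, Job 3@1, Job 4@1, Job 5@1, Job 6@1) gives peak 9: w1:9  w2:3  w3:1  w4:0  w5:0  w6:0  w7:0.
Shift Job 2→5, Job 3→6, Job 5→3, Job 6→7.
Schedule Job 1@1, Job 2@5, Job 3@6, Job 4@1, Job 5@3, Job 6@7: w1:2  w2:2  w3:2  w4:1  w5:2  w6:2  w7:2 — peak 2.
Total coordinator-weeks = 13 over 7 weeks ⇒ peak ≥ ⌈13/7⌉ = 2, so 2 is optimal.

2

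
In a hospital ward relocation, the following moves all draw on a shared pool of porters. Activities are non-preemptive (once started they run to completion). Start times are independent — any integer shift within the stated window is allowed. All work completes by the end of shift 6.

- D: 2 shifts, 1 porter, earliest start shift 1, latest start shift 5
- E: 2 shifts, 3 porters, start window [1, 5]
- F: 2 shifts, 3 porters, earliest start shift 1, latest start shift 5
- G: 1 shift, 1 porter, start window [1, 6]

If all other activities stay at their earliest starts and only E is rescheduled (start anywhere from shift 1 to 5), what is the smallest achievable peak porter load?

5

E@1: s1:8  s2:7  s3:0  s4:0  s5:0  s6:0 → peak 8
E@2: s1:5  s2:7  s3:3  s4:0  s5:0  s6:0 → peak 7
E@3: s1:5  s2:4  s3:3  s4:3  s5:0  s6:0 → peak 5
E@4: s1:5  s2:4  s3:0  s4:3  s5:3  s6:0 → peak 5
E@5: s1:5  s2:4  s3:0  s4:0  s5:3  s6:3 → peak 5
Best is E@3, peak 5.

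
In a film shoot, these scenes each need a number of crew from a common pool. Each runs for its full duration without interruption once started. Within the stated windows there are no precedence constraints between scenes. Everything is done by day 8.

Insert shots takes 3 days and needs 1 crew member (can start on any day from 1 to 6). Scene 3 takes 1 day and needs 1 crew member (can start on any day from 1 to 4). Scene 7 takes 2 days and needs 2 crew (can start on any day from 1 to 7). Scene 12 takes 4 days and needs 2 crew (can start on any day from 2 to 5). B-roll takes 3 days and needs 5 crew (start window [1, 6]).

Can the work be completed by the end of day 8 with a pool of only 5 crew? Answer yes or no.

Schedule Insert shots@1, Scene 3@1, Scene 7@1, Scene 12@2, B-roll@6: d1:4  d2:5  d3:3  d4:2  d5:2  d6:5  d7:5  d8:5 — peak 5 ≤ 5.

yes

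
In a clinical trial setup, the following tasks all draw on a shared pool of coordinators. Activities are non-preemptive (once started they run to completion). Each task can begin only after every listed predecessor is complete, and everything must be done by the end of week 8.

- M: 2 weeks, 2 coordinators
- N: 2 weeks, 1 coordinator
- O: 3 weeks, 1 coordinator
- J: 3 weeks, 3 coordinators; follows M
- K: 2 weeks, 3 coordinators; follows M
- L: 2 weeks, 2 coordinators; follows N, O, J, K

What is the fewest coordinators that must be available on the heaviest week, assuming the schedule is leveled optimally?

Early-start (M@1, N@1, O@1, J@3, K@3, L@6) gives peak 7: w1:4  w2:4  w3:7  w4:6  w5:3  w6:2  w7:2  w8:0.
Shift K→4.
Schedule M@1, N@1, O@1, J@3, K@4, L@6: w1:4  w2:4  w3:4  w4:6  w5:6  w6:2  w7:2  w8:0 — peak 6.

6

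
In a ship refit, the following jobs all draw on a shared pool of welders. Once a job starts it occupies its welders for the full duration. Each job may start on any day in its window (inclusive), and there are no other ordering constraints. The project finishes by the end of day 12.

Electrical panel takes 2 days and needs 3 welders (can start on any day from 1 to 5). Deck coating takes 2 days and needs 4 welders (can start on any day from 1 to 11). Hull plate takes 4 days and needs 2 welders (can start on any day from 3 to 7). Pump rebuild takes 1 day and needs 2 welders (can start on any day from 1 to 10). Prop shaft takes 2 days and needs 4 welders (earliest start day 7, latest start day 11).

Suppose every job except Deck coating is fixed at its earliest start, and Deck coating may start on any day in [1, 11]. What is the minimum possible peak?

Deck coating@1: d1:9  d2:7  d3:2  d4:2  d5:2  d6:2  d7:4  d8:4  d9:0  d10:0  d11:0  d12:0 → peak 9
Deck coating@2: d1:5  d2:7  d3:6  d4:2  d5:2  d6:2  d7:4  d8:4  d9:0  d10:0  d11:0  d12:0 → peak 7
Deck coating@3: d1:5  d2:3  d3:6  d4:6  d5:2  d6:2  d7:4  d8:4  d9:0  d10:0  d11:0  d12:0 → peak 6
Deck coating@4: d1:5  d2:3  d3:2  d4:6  d5:6  d6:2  d7:4  d8:4  d9:0  d10:0  d11:0  d12:0 → peak 6
Deck coating@5: d1:5  d2:3  d3:2  d4:2  d5:6  d6:6  d7:4  d8:4  d9:0  d10:0  d11:0  d12:0 → peak 6
Deck coating@6: d1:5  d2:3  d3:2  d4:2  d5:2  d6:6  d7:8  d8:4  d9:0  d10:0  d11:0  d12:0 → peak 8
Deck coating@7: d1:5  d2:3  d3:2  d4:2  d5:2  d6:2  d7:8  d8:8  d9:0  d10:0  d11:0  d12:0 → peak 8
Deck coating@8: d1:5  d2:3  d3:2  d4:2  d5:2  d6:2  d7:4  d8:8  d9:4  d10:0  d11:0  d12:0 → peak 8
Deck coating@9: d1:5  d2:3  d3:2  d4:2  d5:2  d6:2  d7:4  d8:4  d9:4  d10:4  d11:0  d12:0 → peak 5
Deck coating@10: d1:5  d2:3  d3:2  d4:2  d5:2  d6:2  d7:4  d8:4  d9:0  d10:4  d11:4  d12:0 → peak 5
Deck coating@11: d1:5  d2:3  d3:2  d4:2  d5:2  d6:2  d7:4  d8:4  d9:0  d10:0  d11:4  d12:4 → peak 5
Best is Deck coating@9, peak 5.

5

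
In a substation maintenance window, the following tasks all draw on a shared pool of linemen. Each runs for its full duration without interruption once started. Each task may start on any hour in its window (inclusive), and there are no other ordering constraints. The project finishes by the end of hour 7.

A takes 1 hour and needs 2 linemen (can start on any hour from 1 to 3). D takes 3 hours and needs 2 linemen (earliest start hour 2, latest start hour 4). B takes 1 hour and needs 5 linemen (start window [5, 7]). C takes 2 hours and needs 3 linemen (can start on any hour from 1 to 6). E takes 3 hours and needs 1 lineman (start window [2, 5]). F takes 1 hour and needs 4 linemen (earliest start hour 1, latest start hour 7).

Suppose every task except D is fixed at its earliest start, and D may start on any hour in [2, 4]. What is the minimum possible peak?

9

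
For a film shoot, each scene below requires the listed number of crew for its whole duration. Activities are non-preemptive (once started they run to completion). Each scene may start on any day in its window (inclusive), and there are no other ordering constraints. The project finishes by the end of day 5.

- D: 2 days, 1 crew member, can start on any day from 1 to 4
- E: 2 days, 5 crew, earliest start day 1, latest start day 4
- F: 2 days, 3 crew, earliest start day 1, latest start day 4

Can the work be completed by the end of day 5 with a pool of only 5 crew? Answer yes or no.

yes

Schedule D@1, E@3, F@1: d1:4  d2:4  d3:5  d4:5  d5:0 — peak 5 ≤ 5.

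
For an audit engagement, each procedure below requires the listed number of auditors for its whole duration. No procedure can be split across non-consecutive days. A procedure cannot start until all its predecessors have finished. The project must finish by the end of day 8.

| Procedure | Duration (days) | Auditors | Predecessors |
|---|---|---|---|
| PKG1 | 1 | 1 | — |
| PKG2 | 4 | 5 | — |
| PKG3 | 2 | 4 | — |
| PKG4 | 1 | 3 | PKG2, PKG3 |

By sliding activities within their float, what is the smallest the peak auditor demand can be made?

5

Early-start (PKG1@1, PKG2@1, PKG3@1, PKG4@5) gives peak 10: d1:10  d2:9  d3:5  d4:5  d5:3  d6:0  d7:0  d8:0.
Shift PKG2→2, PKG3→6, PKG4→8.
Schedule PKG1@1, PKG2@2, PKG3@6, PKG4@8: d1:1  d2:5  d3:5  d4:5  d5:5  d6:4  d7:4  d8:3 — peak 5.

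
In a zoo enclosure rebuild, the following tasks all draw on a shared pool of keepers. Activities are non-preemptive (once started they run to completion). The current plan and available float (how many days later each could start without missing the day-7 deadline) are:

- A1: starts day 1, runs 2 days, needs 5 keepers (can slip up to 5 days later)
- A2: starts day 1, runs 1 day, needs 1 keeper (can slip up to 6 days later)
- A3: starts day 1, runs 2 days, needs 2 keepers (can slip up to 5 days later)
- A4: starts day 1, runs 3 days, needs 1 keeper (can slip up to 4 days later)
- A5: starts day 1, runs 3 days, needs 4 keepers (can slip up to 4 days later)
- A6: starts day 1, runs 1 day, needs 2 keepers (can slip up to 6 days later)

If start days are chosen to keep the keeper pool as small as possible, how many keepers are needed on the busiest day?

Early-start (A1@1, A2@1, A3@1, A4@1, A5@1, A6@1) gives peak 15: d1:15  d2:12  d3:5  d4:0  d5:0  d6:0  d7:0.
Shift A2→3, A3→3, A4→3, A5→5, A6→4.
Schedule A1@1, A2@3, A3@3, A4@3, A5@5, A6@4: d1:5  d2:5  d3:4  d4:5  d5:5  d6:4  d7:4 — peak 5.
Total keeper-days = 32 over 7 days ⇒ peak ≥ ⌈32/7⌉ = 5, so 5 is optimal.

5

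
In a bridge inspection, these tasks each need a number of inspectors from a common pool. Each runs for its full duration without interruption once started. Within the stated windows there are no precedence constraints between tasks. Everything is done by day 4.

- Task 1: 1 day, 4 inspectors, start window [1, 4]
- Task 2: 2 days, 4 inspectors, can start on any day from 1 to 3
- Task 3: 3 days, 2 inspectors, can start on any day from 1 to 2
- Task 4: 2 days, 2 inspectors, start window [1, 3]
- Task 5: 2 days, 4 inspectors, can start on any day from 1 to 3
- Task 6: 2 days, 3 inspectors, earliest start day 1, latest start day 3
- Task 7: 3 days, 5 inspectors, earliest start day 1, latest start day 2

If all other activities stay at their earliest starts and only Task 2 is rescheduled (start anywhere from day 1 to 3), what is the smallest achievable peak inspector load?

20

Task 2@1: d1:24  d2:20  d3:7  d4:0 → peak 24
Task 2@2: d1:20  d2:20  d3:11  d4:0 → peak 20
Task 2@3: d1:20  d2:16  d3:11  d4:4 → peak 20
Best is Task 2@2, peak 20.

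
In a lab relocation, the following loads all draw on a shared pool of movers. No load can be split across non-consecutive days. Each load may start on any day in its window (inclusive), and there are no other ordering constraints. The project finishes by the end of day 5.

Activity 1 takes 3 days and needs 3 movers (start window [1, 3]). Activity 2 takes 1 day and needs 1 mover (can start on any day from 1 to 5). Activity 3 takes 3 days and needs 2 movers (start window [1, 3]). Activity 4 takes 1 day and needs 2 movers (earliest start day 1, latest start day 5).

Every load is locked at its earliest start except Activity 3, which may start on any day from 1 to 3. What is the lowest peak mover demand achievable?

6

Activity 3@1: d1:8  d2:5  d3:5  d4:0  d5:0 → peak 8
Activity 3@2: d1:6  d2:5  d3:5  d4:2  d5:0 → peak 6
Activity 3@3: d1:6  d2:3  d3:5  d4:2  d5:2 → peak 6
Best is Activity 3@2, peak 6.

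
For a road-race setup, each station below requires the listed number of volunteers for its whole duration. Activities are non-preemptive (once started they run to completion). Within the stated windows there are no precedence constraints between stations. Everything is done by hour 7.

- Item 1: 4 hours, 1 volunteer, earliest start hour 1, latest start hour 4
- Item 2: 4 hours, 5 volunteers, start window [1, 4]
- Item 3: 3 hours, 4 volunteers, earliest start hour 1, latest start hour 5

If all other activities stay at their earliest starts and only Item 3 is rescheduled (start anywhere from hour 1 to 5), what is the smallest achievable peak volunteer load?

Item 3@1: h1:10  h2:10  h3:10  h4:6  h5:0  h6:0  h7:0 → peak 10
Item 3@2: h1:6  h2:10  h3:10  h4:10  h5:0  h6:0  h7:0 → peak 10
Item 3@3: h1:6  h2:6  h3:10  h4:10  h5:4  h6:0  h7:0 → peak 10
Item 3@4: h1:6  h2:6  h3:6  h4:10  h5:4  h6:4  h7:0 → peak 10
Item 3@5: h1:6  h2:6  h3:6  h4:6  h5:4  h6:4  h7:4 → peak 6
Best is Item 3@5, peak 6.

6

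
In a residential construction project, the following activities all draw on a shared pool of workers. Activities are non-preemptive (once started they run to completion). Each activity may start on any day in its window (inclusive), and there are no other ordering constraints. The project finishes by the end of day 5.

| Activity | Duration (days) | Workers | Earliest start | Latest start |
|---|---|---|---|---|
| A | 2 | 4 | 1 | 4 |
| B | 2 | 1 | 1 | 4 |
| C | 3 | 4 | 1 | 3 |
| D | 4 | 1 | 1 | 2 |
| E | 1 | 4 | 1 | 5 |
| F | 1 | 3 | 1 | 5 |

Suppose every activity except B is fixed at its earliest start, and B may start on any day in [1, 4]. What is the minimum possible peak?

B@1: d1:17  d2:10  d3:5  d4:1  d5:0 → peak 17
B@2: d1:16  d2:10  d3:6  d4:1  d5:0 → peak 16
B@3: d1:16  d2:9  d3:6  d4:2  d5:0 → peak 16
B@4: d1:16  d2:9  d3:5  d4:2  d5:1 → peak 16
Best is B@2, peak 16.

16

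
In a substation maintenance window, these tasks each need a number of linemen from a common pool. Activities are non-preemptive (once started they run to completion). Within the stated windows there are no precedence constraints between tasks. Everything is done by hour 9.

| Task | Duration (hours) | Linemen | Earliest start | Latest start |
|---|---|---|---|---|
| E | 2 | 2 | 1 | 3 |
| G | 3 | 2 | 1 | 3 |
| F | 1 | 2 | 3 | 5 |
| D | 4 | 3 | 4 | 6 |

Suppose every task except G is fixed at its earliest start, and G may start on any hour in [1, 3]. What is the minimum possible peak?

4

G@1: h1:4  h2:4  h3:4  h4:3  h5:3  h6:3  h7:3  h8:0  h9:0 → peak 4
G@2: h1:2  h2:4  h3:4  h4:5  h5:3  h6:3  h7:3  h8:0  h9:0 → peak 5
G@3: h1:2  h2:2  h3:4  h4:5  h5:5  h6:3  h7:3  h8:0  h9:0 → peak 5
Best is G@1, peak 4.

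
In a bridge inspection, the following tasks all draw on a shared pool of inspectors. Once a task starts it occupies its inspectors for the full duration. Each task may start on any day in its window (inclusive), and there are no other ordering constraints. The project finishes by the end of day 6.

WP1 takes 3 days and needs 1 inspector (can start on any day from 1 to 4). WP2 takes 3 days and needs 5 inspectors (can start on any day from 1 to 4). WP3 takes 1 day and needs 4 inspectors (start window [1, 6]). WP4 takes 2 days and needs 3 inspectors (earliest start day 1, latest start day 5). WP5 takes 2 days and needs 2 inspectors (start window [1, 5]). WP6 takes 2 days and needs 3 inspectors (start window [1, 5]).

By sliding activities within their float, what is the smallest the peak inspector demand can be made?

7

Early-start (WP1@1, WP2@1, WP3@1, WP4@1, WP5@1, WP6@1) gives peak 18: d1:18  d2:14  d3:6  d4:0  d5:0  d6:0.
Shift WP2→3, WP3→6, WP5→4.
Schedule WP1@1, WP2@3, WP3@6, WP4@1, WP5@4, WP6@1: d1:7  d2:7  d3:6  d4:7  d5:7  d6:4 — peak 7.
Total inspector-days = 38 over 6 days ⇒ peak ≥ ⌈38/6⌉ = 7, so 7 is optimal.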